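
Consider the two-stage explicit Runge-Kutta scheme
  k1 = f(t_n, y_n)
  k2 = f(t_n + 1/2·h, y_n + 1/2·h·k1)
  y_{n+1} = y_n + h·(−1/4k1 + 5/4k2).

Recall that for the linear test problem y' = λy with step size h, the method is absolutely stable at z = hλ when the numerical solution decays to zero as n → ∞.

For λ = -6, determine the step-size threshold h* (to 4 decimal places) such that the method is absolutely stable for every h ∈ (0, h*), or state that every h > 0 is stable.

On y'=λy, z=hλ:
  k1=λy_n ⇒ h·k1=z·y_n;  k2=λ(1+1/2z)y_n ⇒ h·k2=z(1+1/2z)y_n
  y_{n+1}/y_n = 1 − 1/4z + 5/4z(1+1/2z) = 1 + z + 5/8z²
  Hence R(z) = 1 + z + 5/8z².

Boundary: |R(x)|=1, x<0.
x=-1.37: |R|=0.8031
R=1: x+5/8x²=0 ⇒ x=−8/5=-1.6000; min R=1−1/(4·5/8)=0.6000>−1
Confirm numerically:
  x=-1.532: |R|=0.93489 <1
  x=-1.344: |R|=0.78496 <1
  x=-1.333: |R|=0.77756 <1
  x=-1.179: |R|=0.68978 <1
  x=-2.070: |R|=1.60806 >1
  x=-1.716: |R|=1.12441 >1
So |R|<1 on (-1.6000, 0).

(-1.6000,0); λ=-6 ⇒ h* = (8/5)/6 = 0.2667.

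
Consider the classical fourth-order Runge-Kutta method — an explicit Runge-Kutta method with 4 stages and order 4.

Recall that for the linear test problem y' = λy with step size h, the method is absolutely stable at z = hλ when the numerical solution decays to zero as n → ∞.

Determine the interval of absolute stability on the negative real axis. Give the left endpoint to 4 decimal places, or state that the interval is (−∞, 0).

With y'=λy (z=hλ):
  order 4, 4-stage ⇒ R(z)=1+z+z^2/2+z^3/6+z^4/24
  (e.g. R(-1.42)=0.28040, |R|=0.28040)

Need |R(x)|<1, x<0.
x=-1.42: |R|=0.2804
|R(-3.08)|=1.5432 |R(-2.62)|=0.7781 |R(-0.68)|=0.5077
Bisect:
  x_lo=-3.5128 |R|=2.7770  x_hi=-0.2730 |R|=0.7611
  mid=-1.89288 |R|=0.30316 →hi
  mid=-2.70282 |R|=0.88261 →hi
  mid=-3.10779 |R|=1.60552 →lo
  mid=-2.90530 |R|=1.19654 →lo
  mid=-2.80406 |R|=1.02867 →lo
  mid=-2.75344 |R|=0.95303 →hi
  mid=-2.77875 |R|=0.99018 →hi
  ...
  [-2.78547,-2.78528] ⇒ x*=-2.7853
So |R|<1 on (-2.7853, 0).

(-2.7853, 0).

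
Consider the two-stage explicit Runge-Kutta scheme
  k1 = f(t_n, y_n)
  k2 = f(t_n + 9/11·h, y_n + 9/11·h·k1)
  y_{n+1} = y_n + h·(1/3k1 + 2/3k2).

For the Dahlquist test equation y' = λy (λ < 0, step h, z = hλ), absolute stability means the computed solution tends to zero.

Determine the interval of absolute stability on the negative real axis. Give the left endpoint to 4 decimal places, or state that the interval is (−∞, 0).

With y'=λy (z=hλ):
  k1=λy_n ⇒ h·k1=z·y_n;  k2=λ(1+9/11z)y_n ⇒ h·k2=z(1+9/11z)y_n
  y_{n+1}/y_n = 1 + 1/3z + 2/3z(1+9/11z) = 1 + z + 6/11z²
  R(z) = 1 + z + 6/11z².

Need |R(x)|<1, x<0.
x=-1.01: |R|=0.5464
R=1: x+6/11x²=0 ⇒ x=−11/6=-1.8333; min R=1−1/(4·6/11)=0.5417>−1
Confirm numerically:
  x=-1.613: |R|=0.80615 <1
  x=-1.537: |R|=0.75156 <1
  x=-1.260: |R|=0.60596 <1
  x=-1.027: |R|=0.54831 <1
  x=-1.965: |R|=1.14112 >1
  x=-1.909: |R|=1.07879 >1
Stable set (-1.8333, 0).

z∈(-1.8333,0).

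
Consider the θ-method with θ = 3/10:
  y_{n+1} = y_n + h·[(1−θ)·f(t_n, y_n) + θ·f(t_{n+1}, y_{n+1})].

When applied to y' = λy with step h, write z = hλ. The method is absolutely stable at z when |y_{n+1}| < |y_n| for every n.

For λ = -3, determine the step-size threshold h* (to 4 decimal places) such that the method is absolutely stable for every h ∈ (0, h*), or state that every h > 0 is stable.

Test eqn y'=λy, z=hλ:
  y_{n+1} = y_n + z·[7/10·y_n + 3/10·y_{n+1}] ⇒ (1 − 3/10z)y_{n+1} = (1 + 7/10z)y_n
  so R(z) = (1 + 7/10z)/(1 − 3/10z).

Find x<0 with |R(x)|<1.
x=-0.92: |R|=0.2790
R=−1: 1+7/10x = −1+3/10x ⇒ -2/5x=2 ⇒ x=2/(-2/5)=-5.0000
Confirm numerically:
  x=-4.306: |R|=0.87887 <1
  x=-3.614: |R|=0.73400 <1
  x=-3.463: |R|=0.69846 <1
  x=-5.524: |R|=1.07888 >1
  x=-5.482: |R|=1.07290 >1
Stable set (-5.0000, 0).

(-5.0000,0); λ=-3 ⇒ h* = (5)/3 = 1.6667.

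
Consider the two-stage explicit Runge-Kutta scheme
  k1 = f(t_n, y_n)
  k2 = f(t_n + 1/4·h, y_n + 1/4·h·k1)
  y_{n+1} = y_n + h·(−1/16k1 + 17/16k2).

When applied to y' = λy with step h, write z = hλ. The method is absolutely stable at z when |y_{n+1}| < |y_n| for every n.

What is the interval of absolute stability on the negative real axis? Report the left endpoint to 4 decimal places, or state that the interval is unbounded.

On y'=λy, z=hλ:
  k1=λy_n ⇒ h·k1=z·y_n;  k2=λ(1+1/4z)y_n ⇒ h·k2=z(1+1/4z)y_n
  y_{n+1}/y_n = 1 − 1/16z + 17/16z(1+1/4z) = 1 + z + 17/64z²
  R(z) = 1 + z + 17/64z².

Find x<0 with |R(x)|<1.
x=-0.86: |R|=0.3365
R=1: x+17/64x²=0 ⇒ x=−64/17=-3.7647; min R=1−1/(4·17/64)=0.0588>−1
Confirm numerically:
  x=-3.286: |R|=0.58216 <1
  x=-3.119: |R|=0.46504 <1
  x=-2.006: |R|=0.06288 <1
  x=-1.577: |R|=0.08359 <1
  x=-4.286: |R|=1.59348 >1
  x=-4.165: |R|=1.44286 >1
  x=-4.055: |R|=1.31268 >1
Stable set (-3.7647, 0).

(-3.7647, 0).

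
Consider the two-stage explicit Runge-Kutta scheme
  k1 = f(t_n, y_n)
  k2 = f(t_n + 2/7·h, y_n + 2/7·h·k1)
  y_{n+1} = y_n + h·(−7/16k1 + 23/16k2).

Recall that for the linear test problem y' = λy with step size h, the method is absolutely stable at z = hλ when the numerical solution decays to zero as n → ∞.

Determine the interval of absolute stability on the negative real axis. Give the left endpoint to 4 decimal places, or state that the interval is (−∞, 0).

z∈(-2.4348,0).

On y'=λy, z=hλ:
  k1=λy_n ⇒ h·k1=z·y_n;  k2=λ(1+2/7z)y_n ⇒ h·k2=z(1+2/7z)y_n
  y_{n+1}/y_n = 1 − 7/16z + 23/16z(1+2/7z) = 1 + z + 23/56z²
  R(z) = 1 + z + 23/56z².

Find x<0 with |R(x)|<1.
x=-0.69: |R|=0.5055
R=1: x+23/56x²=0 ⇒ x=−56/23=-2.4348; min R=1−1/(4·23/56)=0.3913>−1
Confirm numerically:
  x=-2.035: |R|=0.66586 <1
  x=-1.327: |R|=0.39624 <1
  x=-1.035: |R|=0.40497 <1
  x=-2.882: |R|=1.52936 >1
  x=-2.702: |R|=1.29654 >1
  x=-2.512: |R|=1.07967 >1
Stable set (-2.4348, 0).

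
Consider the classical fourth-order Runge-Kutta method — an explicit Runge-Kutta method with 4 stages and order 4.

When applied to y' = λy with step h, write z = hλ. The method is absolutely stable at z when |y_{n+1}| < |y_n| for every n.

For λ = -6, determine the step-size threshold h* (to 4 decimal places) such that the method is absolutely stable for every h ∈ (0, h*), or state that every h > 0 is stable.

Set f=λy, z=hλ:
  order 4, 4-stage ⇒ R(z)=1+z+z^2/2+z^3/6+z^4/24
  (e.g. R(-1.54)=0.27144, |R|=0.27144)

Solve |R(x)|<1 on ℝ⁻.
x=-1.54: |R|=0.2714
|R(-1.52)|=0.2723 |R(-1.46)|=0.2764 |R(-1.19)|=0.3207
Bisect:
  x_lo=-3.2743 |R|=2.0248  x_hi=-0.1714 |R|=0.8425
  mid=-1.72287 |R|=0.27606 →hi
  mid=-2.49859 |R|=0.64706 →hi
  mid=-2.88645 |R|=1.16354 →lo
  mid=-2.69252 |R|=0.86890 →hi
  mid=-2.78949 |R|=1.00634 →lo
  mid=-2.74100 |R|=0.93525 →hi
  mid=-2.76524 |R|=0.97019 →hi
  ...
  [-2.78532,-2.78513] ⇒ x*=-2.7853
So |R|<1 on (-2.7853, 0).

(-2.7853,0); λ=-6 ⇒ h* = 0.4642.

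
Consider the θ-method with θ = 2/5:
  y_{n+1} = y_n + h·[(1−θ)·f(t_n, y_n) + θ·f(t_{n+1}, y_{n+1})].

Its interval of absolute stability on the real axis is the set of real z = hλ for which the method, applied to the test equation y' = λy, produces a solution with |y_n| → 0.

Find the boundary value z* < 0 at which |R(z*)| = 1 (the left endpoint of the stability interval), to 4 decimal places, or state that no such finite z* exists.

On y'=λy, z=hλ:
  y_{n+1} = y_n + z·[3/5·y_n + 2/5·y_{n+1}] ⇒ (1 − 2/5z)y_{n+1} = (1 + 3/5z)y_n
  ⇒ R(z) = (1 + 3/5z)/(1 − 2/5z).

Boundary: |R(x)|=1, x<0.
x=-0.91: |R|=0.3328
R=−1: 1+3/5x = −1+2/5x ⇒ -1/5x=2 ⇒ x=2/(-1/5)=-10.0000
Confirm numerically:
  x=-7.774: |R|=0.89167 <1
  x=-7.074: |R|=0.84719 <1
  x=-5.513: |R|=0.72002 <1
  x=-5.018: |R|=0.66866 <1
  x=-10.531: |R|=1.02037 >1
  x=-10.240: |R|=1.00942 >1
So |R|<1 on (-10.0000, 0).

left endpoint -10.0000.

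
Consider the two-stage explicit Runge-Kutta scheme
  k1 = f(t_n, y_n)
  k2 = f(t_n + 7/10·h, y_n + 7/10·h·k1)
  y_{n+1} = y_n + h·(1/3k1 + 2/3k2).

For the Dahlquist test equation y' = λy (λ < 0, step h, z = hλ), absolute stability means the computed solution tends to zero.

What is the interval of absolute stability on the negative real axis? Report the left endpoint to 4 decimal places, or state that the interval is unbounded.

With y'=λy (z=hλ):
  k1=λy_n ⇒ h·k1=z·y_n;  k2=λ(1+7/10z)y_n ⇒ h·k2=z(1+7/10z)y_n
  y_{n+1}/y_n = 1 + 1/3z + 2/3z(1+7/10z) = 1 + z + 7/15z²
  R(z) = 1 + z + 7/15z².

Boundary: |R(x)|=1, x<0.
x=-0.94: |R|=0.4723
R=1: x+7/15x²=0 ⇒ x=−15/7=-2.1429; min R=1−1/(4·7/15)=0.4643>−1
Confirm numerically:
  x=-1.921: |R|=0.80111 <1
  x=-1.777: |R|=0.69661 <1
  x=-1.004: |R|=0.46641 <1
  x=-2.528: |R|=1.45437 >1
  x=-2.513: |R|=1.43408 >1
  x=-2.387: |R|=1.27196 >1
Stable set (-2.1429, 0).

(-2.1429, 0).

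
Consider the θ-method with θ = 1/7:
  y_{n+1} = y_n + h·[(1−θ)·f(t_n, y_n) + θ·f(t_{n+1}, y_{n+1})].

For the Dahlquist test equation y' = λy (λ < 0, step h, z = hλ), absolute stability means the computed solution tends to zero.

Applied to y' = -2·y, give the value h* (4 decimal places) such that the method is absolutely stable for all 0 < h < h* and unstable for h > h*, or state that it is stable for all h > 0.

With y'=λy (z=hλ):
  y_{n+1} = y_n + z·[6/7·y_n + 1/7·y_{n+1}] ⇒ (1 − 1/7z)y_{n+1} = (1 + 6/7z)y_n
  Hence R(z) = (1 + 6/7z)/(1 − 1/7z).

Need |R(x)|<1, x<0.
x=-0.4: |R|=0.6216
R=−1: 1+6/7x = −1+1/7x ⇒ -5/7x=2 ⇒ x=2/(-5/7)=-2.8000
Confirm numerically:
  x=-2.479: |R|=0.83068 <1
  x=-1.482: |R|=0.22306 <1
  x=-1.242: |R|=0.05484 <1
  x=-3.157: |R|=1.17574 >1
  x=-3.043: |R|=1.12098 >1
  x=-2.893: |R|=1.04700 >1
So |R|<1 on (-2.8000, 0).

(-2.8000,0); λ=-2 ⇒ h* = (14/5)/2 = 1.4000.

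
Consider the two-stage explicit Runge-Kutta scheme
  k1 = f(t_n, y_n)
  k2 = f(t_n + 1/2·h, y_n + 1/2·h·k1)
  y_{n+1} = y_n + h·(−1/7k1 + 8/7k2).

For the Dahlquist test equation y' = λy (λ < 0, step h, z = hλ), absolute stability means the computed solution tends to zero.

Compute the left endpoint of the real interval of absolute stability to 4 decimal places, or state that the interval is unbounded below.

With y'=λy (z=hλ):
  k1=λy_n ⇒ h·k1=z·y_n;  k2=λ(1+1/2z)y_n ⇒ h·k2=z(1+1/2z)y_n
  y_{n+1}/y_n = 1 − 1/7z + 8/7z(1+1/2z) = 1 + z + 4/7z²
  R(z) = 1 + z + 4/7z².

Solve |R(x)|<1 on ℝ⁻.
x=-1.72: |R|=0.9705
R=1: x+4/7x²=0 ⇒ x=−7/4=-1.7500; min R=1−1/(4·4/7)=0.5625>−1
Confirm numerically:
  x=-1.408: |R|=0.72484 <1
  x=-1.375: |R|=0.70536 <1
  x=-1.013: |R|=0.57338 <1
  x=-1.991: |R|=1.27419 >1
  x=-1.833: |R|=1.08694 >1
Stable set (-1.7500, 0).

z* = -1.7500.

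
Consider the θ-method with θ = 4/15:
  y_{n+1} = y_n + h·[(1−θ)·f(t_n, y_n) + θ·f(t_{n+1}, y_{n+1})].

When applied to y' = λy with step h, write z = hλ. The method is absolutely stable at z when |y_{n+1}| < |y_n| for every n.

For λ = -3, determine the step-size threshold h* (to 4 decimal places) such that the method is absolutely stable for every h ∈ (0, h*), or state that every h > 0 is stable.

(-4.2857,0); λ=-3 ⇒ h* = (30/7)/3 = 1.4286.

Set f=λy, z=hλ:
  y_{n+1} = y_n + z·[11/15·y_n + 4/15·y_{n+1}] ⇒ (1 − 4/15z)y_{n+1} = (1 + 11/15z)y_n
  Hence R(z) = (1 + 11/15z)/(1 − 4/15z).

Find x<0 with |R(x)|<1.
x=-1.6: |R|=0.1215
R=−1: 1+11/15x = −1+4/15x ⇒ -7/15x=2 ⇒ x=2/(-7/15)=-4.2857
Confirm numerically:
  x=-3.381: |R|=0.77798 <1
  x=-3.138: |R|=0.70841 <1
  x=-2.465: |R|=0.48733 <1
  x=-2.173: |R|=0.37578 <1
  x=-4.774: |R|=1.10025 >1
  x=-4.432: |R|=1.03129 >1
  x=-4.428: |R|=1.03045 >1
Interval (-4.2857, 0).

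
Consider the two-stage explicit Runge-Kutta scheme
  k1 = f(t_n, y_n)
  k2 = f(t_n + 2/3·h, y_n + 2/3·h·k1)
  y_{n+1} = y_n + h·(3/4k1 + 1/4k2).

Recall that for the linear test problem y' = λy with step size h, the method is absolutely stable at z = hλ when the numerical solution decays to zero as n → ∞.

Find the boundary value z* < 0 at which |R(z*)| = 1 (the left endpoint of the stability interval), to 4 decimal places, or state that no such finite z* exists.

With y'=λy (z=hλ):
  k1=λy_n ⇒ h·k1=z·y_n;  k2=λ(1+2/3z)y_n ⇒ h·k2=z(1+2/3z)y_n
  y_{n+1}/y_n = 1 + 3/4z + 1/4z(1+2/3z) = 1 + z + 1/6z²
  so R(z) = 1 + z + 1/6z².

Boundary: |R(x)|=1, x<0.
x=-0.39: |R|=0.6353
R=1: x+1/6x²=0 ⇒ x=−6=-6.0000; min R=1−1/(4·1/6)=-0.5000>−1
Confirm numerically:
  x=-5.565: |R|=0.59654 <1
  x=-5.484: |R|=0.52838 <1
  x=-4.883: |R|=0.09095 <1
  x=-6.355: |R|=1.37600 >1
  x=-6.277: |R|=1.28979 >1
Interval (-6.0000, 0).

left endpoint -6.0000.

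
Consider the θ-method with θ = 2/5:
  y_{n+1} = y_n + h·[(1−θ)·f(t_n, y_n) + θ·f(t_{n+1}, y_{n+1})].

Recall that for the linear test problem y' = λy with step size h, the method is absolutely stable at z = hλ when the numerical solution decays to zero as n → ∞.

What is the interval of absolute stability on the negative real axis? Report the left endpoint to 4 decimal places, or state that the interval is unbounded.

Set f=λy, z=hλ:
  y_{n+1} = y_n + z·[3/5·y_n + 2/5·y_{n+1}] ⇒ (1 − 2/5z)y_{n+1} = (1 + 3/5z)y_n
  R(z) = (1 + 3/5z)/(1 − 2/5z).

Solve |R(x)|<1 on ℝ⁻.
x=-0.69: |R|=0.4592
R=−1: 1+3/5x = −1+2/5x ⇒ -1/5x=2 ⇒ x=2/(-1/5)=-10.0000
Confirm numerically:
  x=-9.542: |R|=0.98098 <1
  x=-7.731: |R|=0.88911 <1
  x=-4.089: |R|=0.55145 <1
  x=-10.258: |R|=1.01011 >1
  x=-10.237: |R|=1.00930 >1
Interval (-10.0000, 0).

z∈(-10.0000,0).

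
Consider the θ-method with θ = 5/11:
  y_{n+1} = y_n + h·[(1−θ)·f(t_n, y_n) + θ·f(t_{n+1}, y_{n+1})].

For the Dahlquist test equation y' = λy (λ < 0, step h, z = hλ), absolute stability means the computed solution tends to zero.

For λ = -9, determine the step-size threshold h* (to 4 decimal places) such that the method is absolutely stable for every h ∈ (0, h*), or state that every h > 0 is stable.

Test eqn y'=λy, z=hλ:
  y_{n+1} = y_n + z·[6/11·y_n + 5/11·y_{n+1}] ⇒ (1 − 5/11z)y_{n+1} = (1 + 6/11z)y_n
  Hence R(z) = (1 + 6/11z)/(1 − 5/11z).

Solve |R(x)|<1 on ℝ⁻.
x=-0.39: |R|=0.6687
R=−1: 1+6/11x = −1+5/11x ⇒ -1/11x=2 ⇒ x=2/(-1/11)=-22.0000
Confirm numerically:
  x=-20.407: |R|=0.98591 <1
  x=-19.053: |R|=0.97227 <1
  x=-8.930: |R|=0.76514 <1
  x=-22.412: |R|=1.00335 >1
  x=-22.335: |R|=1.00273 >1
  x=-22.062: |R|=1.00051 >1
Stable set (-22.0000, 0).

(-22.0000,0); λ=-9 ⇒ h* = (22)/9 = 2.4444.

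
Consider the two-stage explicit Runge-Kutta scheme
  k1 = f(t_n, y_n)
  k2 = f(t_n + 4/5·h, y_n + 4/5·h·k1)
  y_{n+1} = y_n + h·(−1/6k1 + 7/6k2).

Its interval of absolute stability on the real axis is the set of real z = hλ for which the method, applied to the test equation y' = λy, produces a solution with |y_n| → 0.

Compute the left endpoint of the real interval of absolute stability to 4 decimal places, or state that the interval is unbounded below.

left endpoint -1.0714.

On y'=λy, z=hλ:
  k1=λy_n ⇒ h·k1=z·y_n;  k2=λ(1+4/5z)y_n ⇒ h·k2=z(1+4/5z)y_n
  y_{n+1}/y_n = 1 − 1/6z + 7/6z(1+4/5z) = 1 + z + 14/15z²
  so R(z) = 1 + z + 14/15z².

Need |R(x)|<1, x<0.
x=-0.43: |R|=0.7426
R=1: x+14/15x²=0 ⇒ x=−15/14=-1.0714; min R=1−1/(4·14/15)=0.7321>−1
Confirm numerically:
  x=-0.757: |R|=0.77785 <1
  x=-0.484: |R|=0.73464 <1
  x=-0.442: |R|=0.74034 <1
  x=-1.333: |R|=1.32543 >1
  x=-1.222: |R|=1.17173 >1
So |R|<1 on (-1.0714, 0).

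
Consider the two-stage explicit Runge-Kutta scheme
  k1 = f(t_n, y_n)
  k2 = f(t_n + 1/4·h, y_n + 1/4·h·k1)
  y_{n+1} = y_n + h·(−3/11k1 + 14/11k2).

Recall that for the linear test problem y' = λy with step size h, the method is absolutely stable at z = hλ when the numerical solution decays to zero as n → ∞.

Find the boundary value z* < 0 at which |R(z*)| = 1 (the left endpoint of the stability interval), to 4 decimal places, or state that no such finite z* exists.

left endpoint -3.1429.

Set f=λy, z=hλ:
  k1=λy_n ⇒ h·k1=z·y_n;  k2=λ(1+1/4z)y_n ⇒ h·k2=z(1+1/4z)y_n
  y_{n+1}/y_n = 1 − 3/11z + 14/11z(1+1/4z) = 1 + z + 7/22z²
  ⇒ R(z) = 1 + z + 7/22z².

Need |R(x)|<1, x<0.
x=-1.65: |R|=0.2162
R=1: x+7/22x²=0 ⇒ x=−22/7=-3.1429; min R=1−1/(4·7/22)=0.2143>−1
Confirm numerically:
  x=-2.953: |R|=0.82161 <1
  x=-2.761: |R|=0.66454 <1
  x=-2.549: |R|=0.51835 <1
  x=-3.550: |R|=1.45989 >1
  x=-3.422: |R|=1.30394 >1
So |R|<1 on (-3.1429, 0).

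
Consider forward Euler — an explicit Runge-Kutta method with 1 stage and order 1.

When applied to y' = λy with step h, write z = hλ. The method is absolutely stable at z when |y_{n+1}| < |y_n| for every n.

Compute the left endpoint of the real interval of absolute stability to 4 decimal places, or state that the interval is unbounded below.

z* = -2.0000.

With y'=λy (z=hλ):
  order 1, 1-stage ⇒ R(z)=1+z
  (e.g. R(-0.48)=0.52000, |R|=0.52000)

Boundary: |R(x)|=1, x<0.
x=-0.48: |R|=0.5200
|R(-1.68)|=0.6800 |R(-1.32)|=0.3200 |R(-0.5)|=0.5000
Bisect:
  x_lo=-2.8198 |R|=1.8198  x_hi=-0.3014 |R|=0.6986
  mid=-1.56060 |R|=0.56060 →hi
  mid=-2.19021 |R|=1.19021 →lo
  mid=-1.87540 |R|=0.87540 →hi
  mid=-2.03281 |R|=1.03281 →lo
  mid=-1.95411 |R|=0.95411 →hi
  mid=-1.99346 |R|=0.99346 →hi
  mid=-2.01313 |R|=1.01313 →lo
  mid=-2.00329 |R|=1.00329 →lo
  ...
  [-2.00007,-1.99991] ⇒ x*=-2.0000
Interval (-2.0000, 0).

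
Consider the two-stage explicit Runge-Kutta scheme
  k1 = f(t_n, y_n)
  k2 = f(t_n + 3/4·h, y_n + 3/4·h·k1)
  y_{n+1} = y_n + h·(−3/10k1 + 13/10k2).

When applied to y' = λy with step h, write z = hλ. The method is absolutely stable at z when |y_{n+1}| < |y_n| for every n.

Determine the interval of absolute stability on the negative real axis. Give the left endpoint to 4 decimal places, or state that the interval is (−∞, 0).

Test eqn y'=λy, z=hλ:
  k1=λy_n ⇒ h·k1=z·y_n;  k2=λ(1+3/4z)y_n ⇒ h·k2=z(1+3/4z)y_n
  y_{n+1}/y_n = 1 − 3/10z + 13/10z(1+3/4z) = 1 + z + 39/40z²
  ⇒ R(z) = 1 + z + 39/40z².

Need |R(x)|<1, x<0.
x=-1.03: |R|=1.0044
R=1: x+39/40x²=0 ⇒ x=−40/39=-1.0256; min R=1−1/(4·39/40)=0.7436>−1
Confirm numerically:
  x=-0.851: |R|=0.85510 <1
  x=-0.749: |R|=0.79798 <1
  x=-0.719: |R|=0.78504 <1
  x=-0.473: |R|=0.74514 <1
  x=-1.532: |R|=1.75635 >1
  x=-1.441: |R|=1.58357 >1
Interval (-1.0256, 0).

z∈(-1.0256,0).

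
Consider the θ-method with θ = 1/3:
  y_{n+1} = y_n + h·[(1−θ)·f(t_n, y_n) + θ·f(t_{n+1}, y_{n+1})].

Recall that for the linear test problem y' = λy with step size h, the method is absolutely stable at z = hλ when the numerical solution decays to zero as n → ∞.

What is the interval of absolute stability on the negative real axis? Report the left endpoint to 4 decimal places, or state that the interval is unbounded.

z∈(-6.0000,0).

Test eqn y'=λy, z=hλ:
  y_{n+1} = y_n + z·[2/3·y_n + 1/3·y_{n+1}] ⇒ (1 − 1/3z)y_{n+1} = (1 + 2/3z)y_n
  Hence R(z) = (1 + 2/3z)/(1 − 1/3z).

Find x<0 with |R(x)|<1.
x=-0.57: |R|=0.5210
R=−1: 1+2/3x = −1+1/3x ⇒ -1/3x=2 ⇒ x=2/(-1/3)=-6.0000
Confirm numerically:
  x=-4.508: |R|=0.80128 <1
  x=-3.528: |R|=0.62132 <1
  x=-2.804: |R|=0.44935 <1
  x=-6.494: |R|=1.05203 >1
  x=-6.224: |R|=1.02428 >1
  x=-6.110: |R|=1.01207 >1
Interval (-6.0000, 0).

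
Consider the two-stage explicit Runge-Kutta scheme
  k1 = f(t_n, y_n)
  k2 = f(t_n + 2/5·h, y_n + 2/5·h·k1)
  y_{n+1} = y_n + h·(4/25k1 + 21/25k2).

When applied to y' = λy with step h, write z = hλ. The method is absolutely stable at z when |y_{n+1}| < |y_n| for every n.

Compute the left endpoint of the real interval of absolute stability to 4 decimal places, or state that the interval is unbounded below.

On y'=λy, z=hλ:
  k1=λy_n ⇒ h·k1=z·y_n;  k2=λ(1+2/5z)y_n ⇒ h·k2=z(1+2/5z)y_n
  y_{n+1}/y_n = 1 + 4/25z + 21/25z(1+2/5z) = 1 + z + 42/125z²
  so R(z) = 1 + z + 42/125z².

Find x<0 with |R(x)|<1.
x=-1.37: |R|=0.2606
R=1: x+42/125x²=0 ⇒ x=−125/42=-2.9762; min R=1−1/(4·42/125)=0.2560>−1
Confirm numerically:
  x=-2.434: |R|=0.55658 <1
  x=-2.377: |R|=0.52144 <1
  x=-1.529: |R|=0.25651 <1
  x=-3.503: |R|=1.62006 >1
  x=-3.267: |R|=1.31923 >1
  x=-3.068: |R|=1.09464 >1
Stable set (-2.9762, 0).

left endpoint -2.9762.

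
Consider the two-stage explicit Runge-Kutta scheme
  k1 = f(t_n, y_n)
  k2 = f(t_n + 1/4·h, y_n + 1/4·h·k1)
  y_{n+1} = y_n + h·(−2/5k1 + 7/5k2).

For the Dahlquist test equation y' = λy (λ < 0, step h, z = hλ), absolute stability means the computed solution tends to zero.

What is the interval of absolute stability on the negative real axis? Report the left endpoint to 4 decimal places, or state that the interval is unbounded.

(-2.8571, 0).

Set f=λy, z=hλ:
  k1=λy_n ⇒ h·k1=z·y_n;  k2=λ(1+1/4z)y_n ⇒ h·k2=z(1+1/4z)y_n
  y_{n+1}/y_n = 1 − 2/5z + 7/5z(1+1/4z) = 1 + z + 7/20z²
  R(z) = 1 + z + 7/20z².

Need |R(x)|<1, x<0.
x=-0.66: |R|=0.4925
R=1: x+7/20x²=0 ⇒ x=−20/7=-2.8571; min R=1−1/(4·7/20)=0.2857>−1
Confirm numerically:
  x=-2.732: |R|=0.88034 <1
  x=-2.673: |R|=0.82773 <1
  x=-2.423: |R|=0.63183 <1
  x=-2.350: |R|=0.58288 <1
  x=-3.147: |R|=1.31926 >1
  x=-2.993: |R|=1.14232 >1
Interval (-2.8571, 0).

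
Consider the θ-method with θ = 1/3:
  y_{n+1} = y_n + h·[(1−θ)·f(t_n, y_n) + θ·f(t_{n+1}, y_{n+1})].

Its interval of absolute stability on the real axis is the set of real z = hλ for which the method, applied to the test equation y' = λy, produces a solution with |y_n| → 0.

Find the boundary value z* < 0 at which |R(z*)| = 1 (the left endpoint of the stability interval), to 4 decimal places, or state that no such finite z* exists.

Test eqn y'=λy, z=hλ:
  y_{n+1} = y_n + z·[2/3·y_n + 1/3·y_{n+1}] ⇒ (1 − 1/3z)y_{n+1} = (1 + 2/3z)y_n
  Hence R(z) = (1 + 2/3z)/(1 − 1/3z).

Need |R(x)|<1, x<0.
x=-0.34: |R|=0.6946
R=−1: 1+2/3x = −1+1/3x ⇒ -1/3x=2 ⇒ x=2/(-1/3)=-6.0000
Confirm numerically:
  x=-4.692: |R|=0.82995 <1
  x=-3.676: |R|=0.65189 <1
  x=-3.528: |R|=0.62132 <1
  x=-6.346: |R|=1.03702 >1
  x=-6.322: |R|=1.03454 >1
Interval (-6.0000, 0).

left endpoint -6.0000.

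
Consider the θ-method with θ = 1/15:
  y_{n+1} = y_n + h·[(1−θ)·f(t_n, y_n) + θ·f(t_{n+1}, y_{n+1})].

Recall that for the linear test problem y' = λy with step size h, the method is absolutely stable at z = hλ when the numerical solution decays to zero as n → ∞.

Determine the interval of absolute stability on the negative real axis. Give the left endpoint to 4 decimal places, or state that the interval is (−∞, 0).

(-2.3077, 0).

Set f=λy, z=hλ:
  y_{n+1} = y_n + z·[14/15·y_n + 1/15·y_{n+1}] ⇒ (1 − 1/15z)y_{n+1} = (1 + 14/15z)y_n
  so R(z) = (1 + 14/15z)/(1 − 1/15z).

Find x<0 with |R(x)|<1.
x=-1.1: |R|=0.0248
R=−1: 1+14/15x = −1+1/15x ⇒ -13/15x=2 ⇒ x=2/(-13/15)=-2.3077
Confirm numerically:
  x=-1.790: |R|=0.59917 <1
  x=-1.759: |R|=0.57438 <1
  x=-1.669: |R|=0.50189 <1
  x=-1.212: |R|=0.12139 <1
  x=-2.876: |R|=1.41329 >1
  x=-2.843: |R|=1.39001 >1
Interval (-2.3077, 0).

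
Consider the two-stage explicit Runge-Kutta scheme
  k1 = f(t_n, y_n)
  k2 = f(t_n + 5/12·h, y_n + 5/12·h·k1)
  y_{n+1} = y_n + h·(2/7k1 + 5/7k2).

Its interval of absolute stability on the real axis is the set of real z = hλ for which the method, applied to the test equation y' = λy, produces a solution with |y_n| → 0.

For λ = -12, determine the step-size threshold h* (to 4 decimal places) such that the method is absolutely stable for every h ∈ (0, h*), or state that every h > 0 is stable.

(-3.3600,0); λ=-12 ⇒ h* = (84/25)/12 = 0.2800.

Test eqn y'=λy, z=hλ:
  k1=λy_n ⇒ h·k1=z·y_n;  k2=λ(1+5/12z)y_n ⇒ h·k2=z(1+5/12z)y_n
  y_{n+1}/y_n = 1 + 2/7z + 5/7z(1+5/12z) = 1 + z + 25/84z²
  Hence R(z) = 1 + z + 25/84z².

Solve |R(x)|<1 on ℝ⁻.
x=-1.57: |R|=0.1636
R=1: x+25/84x²=0 ⇒ x=−84/25=-3.3600; min R=1−1/(4·25/84)=0.1600>−1
Confirm numerically:
  x=-3.115: |R|=0.77286 <1
  x=-3.048: |R|=0.71697 <1
  x=-1.814: |R|=0.16534 <1
  x=-1.454: |R|=0.17520 <1
  x=-3.890: |R|=1.61360 >1
  x=-3.727: |R|=1.40709 >1
  x=-3.721: |R|=1.39979 >1
So |R|<1 on (-3.3600, 0).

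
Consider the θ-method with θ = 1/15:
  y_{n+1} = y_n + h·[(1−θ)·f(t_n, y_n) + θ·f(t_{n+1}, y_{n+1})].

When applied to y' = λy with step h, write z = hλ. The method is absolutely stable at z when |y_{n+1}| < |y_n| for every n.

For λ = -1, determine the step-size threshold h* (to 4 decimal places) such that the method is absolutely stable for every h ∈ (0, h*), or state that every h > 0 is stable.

(-2.3077,0); λ=-1 ⇒ h* = (30/13)/1 = 2.3077.

With y'=λy (z=hλ):
  y_{n+1} = y_n + z·[14/15·y_n + 1/15·y_{n+1}] ⇒ (1 − 1/15z)y_{n+1} = (1 + 14/15z)y_n
  Hence R(z) = (1 + 14/15z)/(1 − 1/15z).

Need |R(x)|<1, x<0.
x=-1.2: |R|=0.1111
R=−1: 1+14/15x = −1+1/15x ⇒ -13/15x=2 ⇒ x=2/(-13/15)=-2.3077
Confirm numerically:
  x=-1.937: |R|=0.71547 <1
  x=-1.656: |R|=0.49135 <1
  x=-1.646: |R|=0.48324 <1
  x=-1.220: |R|=0.12824 <1
  x=-2.717: |R|=1.30033 >1
  x=-2.542: |R|=1.17364 >1
Stable set (-2.3077, 0).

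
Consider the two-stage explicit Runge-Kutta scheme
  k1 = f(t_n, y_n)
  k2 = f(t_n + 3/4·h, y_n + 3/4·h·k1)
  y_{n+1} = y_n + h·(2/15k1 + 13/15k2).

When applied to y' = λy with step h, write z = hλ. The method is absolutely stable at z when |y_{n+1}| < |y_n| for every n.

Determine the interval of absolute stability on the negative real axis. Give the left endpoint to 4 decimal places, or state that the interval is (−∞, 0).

z∈(-1.5385,0).

On y'=λy, z=hλ:
  k1=λy_n ⇒ h·k1=z·y_n;  k2=λ(1+3/4z)y_n ⇒ h·k2=z(1+3/4z)y_n
  y_{n+1}/y_n = 1 + 2/15z + 13/15z(1+3/4z) = 1 + z + 13/20z²
  ⇒ R(z) = 1 + z + 13/20z².

Need |R(x)|<1, x<0.
x=-1.6: |R|=1.0640
R=1: x+13/20x²=0 ⇒ x=−20/13=-1.5385; min R=1−1/(4·13/20)=0.6154>−1
Confirm numerically:
  x=-0.843: |R|=0.61892 <1
  x=-0.788: |R|=0.61561 <1
  x=-0.669: |R|=0.62191 <1
  x=-2.008: |R|=1.61284 >1
  x=-1.756: |R|=1.24830 >1
Stable set (-1.5385, 0).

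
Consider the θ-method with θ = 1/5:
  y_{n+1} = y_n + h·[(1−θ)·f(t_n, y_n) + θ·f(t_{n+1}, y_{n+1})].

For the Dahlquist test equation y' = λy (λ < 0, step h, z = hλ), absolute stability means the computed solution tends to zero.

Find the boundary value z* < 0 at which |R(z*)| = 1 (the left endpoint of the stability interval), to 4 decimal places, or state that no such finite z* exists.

z* = -3.3333.

With y'=λy (z=hλ):
  y_{n+1} = y_n + z·[4/5·y_n + 1/5·y_{n+1}] ⇒ (1 − 1/5z)y_{n+1} = (1 + 4/5z)y_n
  ⇒ R(z) = (1 + 4/5z)/(1 − 1/5z).

Boundary: |R(x)|=1, x<0.
x=-0.35: |R|=0.6729
R=−1: 1+4/5x = −1+1/5x ⇒ -3/5x=2 ⇒ x=2/(-3/5)=-3.3333
Confirm numerically:
  x=-3.192: |R|=0.94824 <1
  x=-2.295: |R|=0.57300 <1
  x=-2.223: |R|=0.53883 <1
  x=-3.859: |R|=1.17801 >1
  x=-3.790: |R|=1.15586 >1
Stable set (-3.3333, 0).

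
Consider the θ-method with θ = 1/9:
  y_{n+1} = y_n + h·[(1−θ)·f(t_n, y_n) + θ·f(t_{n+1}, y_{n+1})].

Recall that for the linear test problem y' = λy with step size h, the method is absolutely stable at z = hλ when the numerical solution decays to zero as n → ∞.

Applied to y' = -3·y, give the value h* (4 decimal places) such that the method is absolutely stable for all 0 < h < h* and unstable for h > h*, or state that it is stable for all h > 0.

On y'=λy, z=hλ:
  y_{n+1} = y_n + z·[8/9·y_n + 1/9·y_{n+1}] ⇒ (1 − 1/9z)y_{n+1} = (1 + 8/9z)y_n
  Hence R(z) = (1 + 8/9z)/(1 − 1/9z).

Need |R(x)|<1, x<0.
x=-0.73: |R|=0.3248
R=−1: 1+8/9x = −1+1/9x ⇒ -7/9x=2 ⇒ x=2/(-7/9)=-2.5714
Confirm numerically:
  x=-2.306: |R|=0.83566 <1
  x=-1.972: |R|=0.61757 <1
  x=-1.655: |R|=0.39794 <1
  x=-1.434: |R|=0.23692 <1
  x=-2.909: |R|=1.19842 >1
  x=-2.767: |R|=1.11634 >1
So |R|<1 on (-2.5714, 0).

(-2.5714,0); λ=-3 ⇒ h* = (18/7)/3 = 0.8571.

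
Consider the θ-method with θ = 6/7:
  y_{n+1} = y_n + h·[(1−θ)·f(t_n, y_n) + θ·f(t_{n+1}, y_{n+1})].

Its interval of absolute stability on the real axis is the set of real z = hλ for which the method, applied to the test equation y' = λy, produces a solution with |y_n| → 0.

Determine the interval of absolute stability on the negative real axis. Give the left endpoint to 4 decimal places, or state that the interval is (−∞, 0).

unbounded; (−∞, 0).

With y'=λy (z=hλ):
  y_{n+1} = y_n + z·[1/7·y_n + 6/7·y_{n+1}] ⇒ (1 − 6/7z)y_{n+1} = (1 + 1/7z)y_n
  ⇒ R(z) = (1 + 1/7z)/(1 − 6/7z).

Find x<0 with |R(x)|<1.
x=-0.89: |R|=0.4951
x=-2: |R|=0.2632
x=-10: |R|=0.0448
x=-100: |R|=0.1532
θ=6/7≥1/2 ⇒ |1+1/7x|<|1−6/7x| ∀x<0 ⇒ stable on all of ℝ⁻.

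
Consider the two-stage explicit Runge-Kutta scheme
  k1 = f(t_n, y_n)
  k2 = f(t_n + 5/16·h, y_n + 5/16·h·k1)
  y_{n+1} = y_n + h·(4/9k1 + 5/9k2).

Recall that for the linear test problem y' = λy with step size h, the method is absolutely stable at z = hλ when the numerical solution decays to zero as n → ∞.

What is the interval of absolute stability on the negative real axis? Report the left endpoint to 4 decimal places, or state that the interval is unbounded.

Set f=λy, z=hλ:
  k1=λy_n ⇒ h·k1=z·y_n;  k2=λ(1+5/16z)y_n ⇒ h·k2=z(1+5/16z)y_n
  y_{n+1}/y_n = 1 + 4/9z + 5/9z(1+5/16z) = 1 + z + 25/144z²
  so R(z) = 1 + z + 25/144z².

Solve |R(x)|<1 on ℝ⁻.
x=-1.57: |R|=0.1421
R=1: x+25/144x²=0 ⇒ x=−144/25=-5.7600; min R=1−1/(4·25/144)=-0.4400>−1
Confirm numerically:
  x=-5.562: |R|=0.80881 <1
  x=-4.463: |R|=0.00495 <1
  x=-2.770: |R|=0.43790 <1
  x=-6.197: |R|=1.47015 >1
  x=-6.095: |R|=1.35448 >1
  x=-6.080: |R|=1.33778 >1
So |R|<1 on (-5.7600, 0).

z∈(-5.7600,0).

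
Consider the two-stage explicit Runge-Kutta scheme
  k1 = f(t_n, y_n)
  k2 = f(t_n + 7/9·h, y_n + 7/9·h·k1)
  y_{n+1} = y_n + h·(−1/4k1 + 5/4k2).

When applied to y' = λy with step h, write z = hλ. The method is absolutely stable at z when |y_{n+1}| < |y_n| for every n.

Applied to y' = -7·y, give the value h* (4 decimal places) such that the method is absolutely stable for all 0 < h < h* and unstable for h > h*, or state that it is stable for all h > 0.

(-1.0286,0); λ=-7 ⇒ h* = (36/35)/7 = 0.1469.

Test eqn y'=λy, z=hλ:
  k1=λy_n ⇒ h·k1=z·y_n;  k2=λ(1+7/9z)y_n ⇒ h·k2=z(1+7/9z)y_n
  y_{n+1}/y_n = 1 − 1/4z + 5/4z(1+7/9z) = 1 + z + 35/36z²
  ⇒ R(z) = 1 + z + 35/36z².

Boundary: |R(x)|=1, x<0.
x=-1.52: |R|=1.7262
R=1: x+35/36x²=0 ⇒ x=−36/35=-1.0286; min R=1−1/(4·35/36)=0.7429>−1
Confirm numerically:
  x=-0.983: |R|=0.95645 <1
  x=-0.775: |R|=0.80894 <1
  x=-0.594: |R|=0.74904 <1
  x=-0.458: |R|=0.74594 <1
  x=-1.326: |R|=1.38344 >1
  x=-1.224: |R|=1.23256 >1
So |R|<1 on (-1.0286, 0).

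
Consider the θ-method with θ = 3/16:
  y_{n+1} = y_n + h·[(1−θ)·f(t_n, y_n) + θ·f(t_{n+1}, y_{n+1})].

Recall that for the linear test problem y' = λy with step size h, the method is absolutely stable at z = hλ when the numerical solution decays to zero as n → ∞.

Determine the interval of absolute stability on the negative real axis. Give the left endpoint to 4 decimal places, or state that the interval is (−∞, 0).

z∈(-3.2000,0).

Test eqn y'=λy, z=hλ:
  y_{n+1} = y_n + z·[13/16·y_n + 3/16·y_{n+1}] ⇒ (1 − 3/16z)y_{n+1} = (1 + 13/16z)y_n
  R(z) = (1 + 13/16z)/(1 − 3/16z).

Solve |R(x)|<1 on ℝ⁻.
x=-1.34: |R|=0.0709
R=−1: 1+13/16x = −1+3/16x ⇒ -5/8x=2 ⇒ x=2/(-5/8)=-3.2000
Confirm numerically:
  x=-2.486: |R|=0.69563 <1
  x=-2.331: |R|=0.62206 <1
  x=-2.330: |R|=0.62157 <1
  x=-1.839: |R|=0.36748 <1
  x=-3.724: |R|=1.19285 >1
  x=-3.561: |R|=1.13529 >1
So |R|<1 on (-3.2000, 0).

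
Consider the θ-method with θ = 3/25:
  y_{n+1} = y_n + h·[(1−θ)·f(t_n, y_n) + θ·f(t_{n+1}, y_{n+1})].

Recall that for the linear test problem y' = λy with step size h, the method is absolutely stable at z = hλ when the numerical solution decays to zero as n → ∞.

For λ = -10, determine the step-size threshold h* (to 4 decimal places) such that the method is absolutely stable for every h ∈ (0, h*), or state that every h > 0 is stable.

On y'=λy, z=hλ:
  y_{n+1} = y_n + z·[22/25·y_n + 3/25·y_{n+1}] ⇒ (1 − 3/25z)y_{n+1} = (1 + 22/25z)y_n
  so R(z) = (1 + 22/25z)/(1 − 3/25z).

Solve |R(x)|<1 on ℝ⁻.
x=-1.73: |R|=0.4326
R=−1: 1+22/25x = −1+3/25x ⇒ -19/25x=2 ⇒ x=2/(-19/25)=-2.6316
Confirm numerically:
  x=-2.555: |R|=0.95546 <1
  x=-1.960: |R|=0.58679 <1
  x=-1.528: |R|=0.29124 <1
  x=-3.176: |R|=1.29958 >1
  x=-3.096: |R|=1.25735 >1
Stable set (-2.6316, 0).

(-2.6316,0); λ=-10 ⇒ h* = (50/19)/10 = 0.2632.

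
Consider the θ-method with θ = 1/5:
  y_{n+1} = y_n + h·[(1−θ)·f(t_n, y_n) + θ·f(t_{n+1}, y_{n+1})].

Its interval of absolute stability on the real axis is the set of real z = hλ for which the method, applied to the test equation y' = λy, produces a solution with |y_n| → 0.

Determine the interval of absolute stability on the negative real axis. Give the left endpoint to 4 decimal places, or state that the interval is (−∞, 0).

z∈(-3.3333,0).

On y'=λy, z=hλ:
  y_{n+1} = y_n + z·[4/5·y_n + 1/5·y_{n+1}] ⇒ (1 − 1/5z)y_{n+1} = (1 + 4/5z)y_n
  ⇒ R(z) = (1 + 4/5z)/(1 − 1/5z).

Solve |R(x)|<1 on ℝ⁻.
x=-1: |R|=0.1667
R=−1: 1+4/5x = −1+1/5x ⇒ -3/5x=2 ⇒ x=2/(-3/5)=-3.3333
Confirm numerically:
  x=-2.720: |R|=0.76166 <1
  x=-2.591: |R|=0.70663 <1
  x=-2.037: |R|=0.44735 <1
  x=-3.802: |R|=1.15974 >1
  x=-3.439: |R|=1.03756 >1
  x=-3.425: |R|=1.03264 >1
Interval (-3.3333, 0).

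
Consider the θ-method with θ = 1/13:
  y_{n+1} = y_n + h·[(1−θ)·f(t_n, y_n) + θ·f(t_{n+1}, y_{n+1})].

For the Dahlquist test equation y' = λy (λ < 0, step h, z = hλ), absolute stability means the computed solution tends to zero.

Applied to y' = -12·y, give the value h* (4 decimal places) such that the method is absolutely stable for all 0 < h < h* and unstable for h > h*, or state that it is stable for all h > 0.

With y'=λy (z=hλ):
  y_{n+1} = y_n + z·[12/13·y_n + 1/13·y_{n+1}] ⇒ (1 − 1/13z)y_{n+1} = (1 + 12/13z)y_n
  R(z) = (1 + 12/13z)/(1 − 1/13z).

Find x<0 with |R(x)|<1.
x=-0.45: |R|=0.5651
R=−1: 1+12/13x = −1+1/13x ⇒ -11/13x=2 ⇒ x=2/(-11/13)=-2.3636
Confirm numerically:
  x=-2.236: |R|=0.90785 <1
  x=-1.794: |R|=0.57645 <1
  x=-1.619: |R|=0.43970 <1
  x=-2.891: |R|=1.36505 >1
  x=-2.652: |R|=1.20266 >1
Stable set (-2.3636, 0).

(-2.3636,0); λ=-12 ⇒ h* = (26/11)/12 = 0.1970.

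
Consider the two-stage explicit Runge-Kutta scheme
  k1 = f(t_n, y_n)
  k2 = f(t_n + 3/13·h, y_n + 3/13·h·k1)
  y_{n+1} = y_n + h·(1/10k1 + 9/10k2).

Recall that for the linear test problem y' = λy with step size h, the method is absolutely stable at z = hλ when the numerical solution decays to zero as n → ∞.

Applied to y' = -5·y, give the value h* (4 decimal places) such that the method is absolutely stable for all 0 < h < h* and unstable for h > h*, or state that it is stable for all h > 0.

Test eqn y'=λy, z=hλ:
  k1=λy_n ⇒ h·k1=z·y_n;  k2=λ(1+3/13z)y_n ⇒ h·k2=z(1+3/13z)y_n
  y_{n+1}/y_n = 1 + 1/10z + 9/10z(1+3/13z) = 1 + z + 27/130z²
  ⇒ R(z) = 1 + z + 27/130z².

Boundary: |R(x)|=1, x<0.
x=-1.23: |R|=0.0842
R=1: x+27/130x²=0 ⇒ x=−130/27=-4.8148; min R=1−1/(4·27/130)=-0.2037>−1
Confirm numerically:
  x=-3.810: |R|=0.20488 <1
  x=-2.806: |R|=0.17071 <1
  x=-2.592: |R|=0.19663 <1
  x=-2.326: |R|=0.20233 <1
  x=-5.406: |R|=1.66377 >1
  x=-5.190: |R|=1.40442 >1
  x=-5.127: |R|=1.33243 >1
Interval (-4.8148, 0).

(-4.8148,0); λ=-5 ⇒ h* = (130/27)/5 = 0.9630.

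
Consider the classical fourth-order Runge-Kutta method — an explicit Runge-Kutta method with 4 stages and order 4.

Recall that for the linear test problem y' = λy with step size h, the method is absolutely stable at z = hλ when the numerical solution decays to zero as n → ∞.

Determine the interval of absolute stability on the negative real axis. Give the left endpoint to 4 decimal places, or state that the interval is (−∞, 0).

With y'=λy (z=hλ):
  order 4, 4-stage ⇒ R(z)=1+z+z^2/2+z^3/6+z^4/24
  (e.g. R(-0.4)=0.67040, |R|=0.67040)

Need |R(x)|<1, x<0.
x=-0.4: |R|=0.6704
|R(-2.63)|=0.7900 |R(-1.96)|=0.3208 |R(-0.87)|=0.4226
Bisect:
  x_lo=-3.5668 |R|=2.9751  x_hi=-0.2540 |R|=0.7757
  mid=-1.91039 |R|=0.30736 →hi
  mid=-2.73858 |R|=0.93182 →hi
  mid=-3.15267 |R|=1.71070 →lo
  mid=-2.94563 |R|=1.26990 →lo
  mid=-2.84210 |R|=1.08908 →lo
  mid=-2.79034 |R|=1.00764 →lo
  mid=-2.76446 |R|=0.96904 →hi
  mid=-2.77740 |R|=0.98816 →hi
  mid=-2.78387 |R|=0.99786 →hi
  mid=-2.78711 |R|=1.00274 →lo
  ...
  [-2.78549,-2.78529] ⇒ x*=-2.7853
So |R|<1 on (-2.7853, 0).

z∈(-2.7853,0).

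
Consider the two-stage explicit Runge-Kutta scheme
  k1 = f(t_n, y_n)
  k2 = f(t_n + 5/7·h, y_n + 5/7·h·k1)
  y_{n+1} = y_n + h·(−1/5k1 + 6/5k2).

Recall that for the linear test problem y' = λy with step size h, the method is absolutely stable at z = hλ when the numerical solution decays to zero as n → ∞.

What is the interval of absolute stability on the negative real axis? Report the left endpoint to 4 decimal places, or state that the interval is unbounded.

Test eqn y'=λy, z=hλ:
  k1=λy_n ⇒ h·k1=z·y_n;  k2=λ(1+5/7z)y_n ⇒ h·k2=z(1+5/7z)y_n
  y_{n+1}/y_n = 1 − 1/5z + 6/5z(1+5/7z) = 1 + z + 6/7z²
  so R(z) = 1 + z + 6/7z².

Boundary: |R(x)|=1, x<0.
x=-1.47: |R|=1.3822
R=1: x+6/7x²=0 ⇒ x=−7/6=-1.1667; min R=1−1/(4·6/7)=0.7083>−1
Confirm numerically:
  x=-1.130: |R|=0.96449 <1
  x=-0.675: |R|=0.71554 <1
  x=-0.556: |R|=0.70897 <1
  x=-1.735: |R|=1.84519 >1
  x=-1.543: |R|=1.49773 >1
  x=-1.233: |R|=1.07010 >1
So |R|<1 on (-1.1667, 0).

(-1.1667, 0).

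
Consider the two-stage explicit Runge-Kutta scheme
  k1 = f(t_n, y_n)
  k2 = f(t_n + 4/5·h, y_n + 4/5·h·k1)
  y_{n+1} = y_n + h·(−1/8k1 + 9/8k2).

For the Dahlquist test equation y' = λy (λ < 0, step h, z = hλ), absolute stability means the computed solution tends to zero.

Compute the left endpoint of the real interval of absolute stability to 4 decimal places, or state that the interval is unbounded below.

On y'=λy, z=hλ:
  k1=λy_n ⇒ h·k1=z·y_n;  k2=λ(1+4/5z)y_n ⇒ h·k2=z(1+4/5z)y_n
  y_{n+1}/y_n = 1 − 1/8z + 9/8z(1+4/5z) = 1 + z + 9/10z²
  R(z) = 1 + z + 9/10z².

Find x<0 with |R(x)|<1.
x=-0.87: |R|=0.8112
R=1: x+9/10x²=0 ⇒ x=−10/9=-1.1111; min R=1−1/(4·9/10)=0.7222>−1
Confirm numerically:
  x=-0.958: |R|=0.86799 <1
  x=-0.926: |R|=0.84573 <1
  x=-0.541: |R|=0.72241 <1
  x=-1.476: |R|=1.48472 >1
  x=-1.398: |R|=1.36096 >1
Interval (-1.1111, 0).

z* = -1.1111.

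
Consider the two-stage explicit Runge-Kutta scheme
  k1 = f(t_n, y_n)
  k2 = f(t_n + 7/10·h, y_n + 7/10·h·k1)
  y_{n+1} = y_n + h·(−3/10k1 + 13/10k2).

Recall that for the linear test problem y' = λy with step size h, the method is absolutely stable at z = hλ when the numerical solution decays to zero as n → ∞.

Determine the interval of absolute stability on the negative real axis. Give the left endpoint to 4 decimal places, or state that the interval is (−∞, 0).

With y'=λy (z=hλ):
  k1=λy_n ⇒ h·k1=z·y_n;  k2=λ(1+7/10z)y_n ⇒ h·k2=z(1+7/10z)y_n
  y_{n+1}/y_n = 1 − 3/10z + 13/10z(1+7/10z) = 1 + z + 91/100z²
  so R(z) = 1 + z + 91/100z².

Need |R(x)|<1, x<0.
x=-1.59: |R|=1.7106
R=1: x+91/100x²=0 ⇒ x=−100/91=-1.0989; min R=1−1/(4·91/100)=0.7253>−1
Confirm numerically:
  x=-1.054: |R|=0.95693 <1
  x=-0.844: |R|=0.80423 <1
  x=-0.805: |R|=0.78470 <1
  x=-1.481: |R|=1.51496 >1
  x=-1.367: |R|=1.33351 >1
  x=-1.240: |R|=1.15922 >1
Interval (-1.0989, 0).

(-1.0989, 0).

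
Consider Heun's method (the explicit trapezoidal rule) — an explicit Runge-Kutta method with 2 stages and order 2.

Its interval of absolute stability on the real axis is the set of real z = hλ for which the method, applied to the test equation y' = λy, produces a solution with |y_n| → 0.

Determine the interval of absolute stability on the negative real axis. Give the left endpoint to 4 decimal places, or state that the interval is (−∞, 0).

(-2.0000, 0).

With y'=λy (z=hλ):
  order 2, 2-stage ⇒ R(z)=1+z+z^2/2
  (e.g. R(-0.61)=0.57605, |R|=0.57605)

Need |R(x)|<1, x<0.
x=-0.61: |R|=0.5760
|R(-2.01)|=1.0100 |R(-1.39)|=0.5760 |R(-0.88)|=0.5072
Bisect:
  x_lo=-2.5314 |R|=1.6727  x_hi=-0.2392 |R|=0.7894
  mid=-1.38534 |R|=0.57424 →hi
  mid=-1.95839 |R|=0.95926 →hi
  mid=-2.24492 |R|=1.27491 →lo
  mid=-2.10166 |R|=1.10682 →lo
  mid=-2.03002 |R|=1.03047 →lo
  mid=-1.99421 |R|=0.99422 →hi
  mid=-2.01212 |R|=1.01219 →lo
  ...
  [-2.00008,-1.99994] ⇒ x*=-2.0000
Stable set (-2.0000, 0).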